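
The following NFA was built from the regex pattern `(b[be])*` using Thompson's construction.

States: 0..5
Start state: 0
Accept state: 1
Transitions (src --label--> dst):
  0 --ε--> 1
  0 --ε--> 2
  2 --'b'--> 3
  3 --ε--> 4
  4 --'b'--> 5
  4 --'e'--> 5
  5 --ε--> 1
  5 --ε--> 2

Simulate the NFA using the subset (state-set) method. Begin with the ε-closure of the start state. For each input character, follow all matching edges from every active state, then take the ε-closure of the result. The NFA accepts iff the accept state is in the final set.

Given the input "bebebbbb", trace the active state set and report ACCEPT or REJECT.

initial (ε-close {0}): {0,1,2}
'b' @ 1: {3,4}
'e' @ 2: {1,2,5}  [accepting]
'b' @ 3: {3,4}
'e' @ 4: {1,2,5}  [accepting]
'b' @ 5: {3,4}
'b' @ 6: {1,2,5}  [accepting]
'b' @ 7: {3,4}
'b' @ 8: {1,2,5}  [accepting]
final: {1,2,5}; accept 1 in set

Answer: ACCEPT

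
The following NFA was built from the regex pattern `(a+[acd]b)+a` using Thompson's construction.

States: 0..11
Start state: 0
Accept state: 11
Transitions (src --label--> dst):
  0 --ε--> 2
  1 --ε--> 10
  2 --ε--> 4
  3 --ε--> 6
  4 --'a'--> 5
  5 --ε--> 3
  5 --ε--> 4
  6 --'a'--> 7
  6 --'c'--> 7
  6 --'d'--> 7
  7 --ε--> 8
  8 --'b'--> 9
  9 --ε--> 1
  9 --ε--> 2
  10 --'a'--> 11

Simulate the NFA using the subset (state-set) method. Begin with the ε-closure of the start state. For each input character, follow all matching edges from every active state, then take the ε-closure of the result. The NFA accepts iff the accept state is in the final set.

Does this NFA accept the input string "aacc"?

Answer: REJECT

Derivation:
initial (ε-close {0}): {0,2,4}
'a' @ 1: {3,4,5,6}
'a' @ 2: {3,4,5,6,7,8}
'c' @ 3: {7,8}
'c' @ 4: {}  — dead — no transitions
after full input: {}  (accept=11 not in)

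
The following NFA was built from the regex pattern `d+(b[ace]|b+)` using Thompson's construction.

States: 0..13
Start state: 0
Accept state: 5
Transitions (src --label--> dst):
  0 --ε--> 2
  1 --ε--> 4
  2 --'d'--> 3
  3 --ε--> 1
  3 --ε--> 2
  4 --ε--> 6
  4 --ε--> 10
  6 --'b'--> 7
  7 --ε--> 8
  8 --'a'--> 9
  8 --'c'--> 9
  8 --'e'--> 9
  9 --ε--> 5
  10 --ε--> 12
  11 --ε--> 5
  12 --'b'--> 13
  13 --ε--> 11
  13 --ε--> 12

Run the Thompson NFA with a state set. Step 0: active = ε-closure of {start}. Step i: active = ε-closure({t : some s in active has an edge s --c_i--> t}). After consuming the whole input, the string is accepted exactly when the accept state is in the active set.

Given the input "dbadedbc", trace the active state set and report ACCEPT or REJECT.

Answer: REJECT

Trace:
start: ε-closure({0}) = {0,2}
'd' @ 1: {1,2,3,4,6,10,12}
'b' @ 2: {5,7,8,11,12,13}  [accepting]
'a' @ 3: {5,9}  [accepting]
'd' @ 4: {}  — no active states
rest 'edbc' ignored (set empty)
end set {} — state 5 not in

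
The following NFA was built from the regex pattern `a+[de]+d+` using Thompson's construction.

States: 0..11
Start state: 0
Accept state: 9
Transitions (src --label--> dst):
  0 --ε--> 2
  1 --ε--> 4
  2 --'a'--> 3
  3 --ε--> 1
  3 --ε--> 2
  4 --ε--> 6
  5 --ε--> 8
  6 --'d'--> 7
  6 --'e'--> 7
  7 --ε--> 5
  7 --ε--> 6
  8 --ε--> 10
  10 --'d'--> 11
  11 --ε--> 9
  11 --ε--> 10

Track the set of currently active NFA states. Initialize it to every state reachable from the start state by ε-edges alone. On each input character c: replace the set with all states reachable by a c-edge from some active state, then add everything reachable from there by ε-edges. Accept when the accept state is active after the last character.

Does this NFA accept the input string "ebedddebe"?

Answer: REJECT

Steps:
start: ε-closure({0}) = {0,2}
'e' @ 1: {}  — state set empty
rest 'bedddebe' ignored (set empty)
after full input: {}  (accept=9 not in)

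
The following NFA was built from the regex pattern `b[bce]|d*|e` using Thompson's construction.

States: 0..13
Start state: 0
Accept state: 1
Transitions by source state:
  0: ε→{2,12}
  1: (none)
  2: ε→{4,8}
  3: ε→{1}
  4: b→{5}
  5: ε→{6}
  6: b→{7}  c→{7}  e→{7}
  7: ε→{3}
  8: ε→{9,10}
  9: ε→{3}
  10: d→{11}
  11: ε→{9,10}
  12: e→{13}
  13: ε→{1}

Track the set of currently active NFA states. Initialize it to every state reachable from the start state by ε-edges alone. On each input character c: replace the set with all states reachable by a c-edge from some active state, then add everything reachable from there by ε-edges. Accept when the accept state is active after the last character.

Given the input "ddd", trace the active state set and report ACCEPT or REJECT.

start: ε-closure({0}) = {0,1,2,3,4,8,9,10,12}
'd' @ 1: {1,3,9,10,11}  [accepting]
'd' @ 2: {1,3,9,10,11}  [accepting]
'd' @ 3: {1,3,9,10,11}  [accepting]
end set {1,3,9,10,11} — state 1 in

Answer: ACCEPT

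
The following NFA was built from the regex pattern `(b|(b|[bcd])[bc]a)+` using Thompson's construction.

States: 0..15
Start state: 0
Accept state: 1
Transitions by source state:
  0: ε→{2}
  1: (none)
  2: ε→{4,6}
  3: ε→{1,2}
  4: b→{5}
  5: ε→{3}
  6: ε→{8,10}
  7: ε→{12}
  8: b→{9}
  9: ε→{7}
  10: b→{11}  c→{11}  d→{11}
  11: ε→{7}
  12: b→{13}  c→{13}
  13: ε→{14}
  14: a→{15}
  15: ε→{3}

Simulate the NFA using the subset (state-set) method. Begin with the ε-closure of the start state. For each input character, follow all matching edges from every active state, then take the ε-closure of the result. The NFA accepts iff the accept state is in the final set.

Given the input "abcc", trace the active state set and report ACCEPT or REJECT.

S₀ = ε-closure({0}) = {0,2,4,6,8,10}
'a' @ 1: {}  — dead — no transitions
rest 'bcc' ignored (set empty)
after full input: {}  (accept=1 not in)

Answer: REJECT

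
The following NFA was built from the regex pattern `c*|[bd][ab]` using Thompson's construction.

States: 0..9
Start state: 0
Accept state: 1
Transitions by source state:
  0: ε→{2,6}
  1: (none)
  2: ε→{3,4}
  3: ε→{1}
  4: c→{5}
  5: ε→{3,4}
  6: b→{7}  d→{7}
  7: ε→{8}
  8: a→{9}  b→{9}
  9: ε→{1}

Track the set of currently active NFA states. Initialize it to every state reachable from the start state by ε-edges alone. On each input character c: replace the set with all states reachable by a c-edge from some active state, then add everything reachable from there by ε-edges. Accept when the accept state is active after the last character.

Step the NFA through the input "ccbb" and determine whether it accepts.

Answer: REJECT

Steps:
start: ε-closure({0}) = {0,1,2,3,4,6}
'c' @ 1: {1,3,4,5}  ✓accept
'c' @ 2: {1,3,4,5}  ✓accept
'b' @ 3: {}  — state set empty
rest 'b' ignored (set empty)
end set {} — state 1 not in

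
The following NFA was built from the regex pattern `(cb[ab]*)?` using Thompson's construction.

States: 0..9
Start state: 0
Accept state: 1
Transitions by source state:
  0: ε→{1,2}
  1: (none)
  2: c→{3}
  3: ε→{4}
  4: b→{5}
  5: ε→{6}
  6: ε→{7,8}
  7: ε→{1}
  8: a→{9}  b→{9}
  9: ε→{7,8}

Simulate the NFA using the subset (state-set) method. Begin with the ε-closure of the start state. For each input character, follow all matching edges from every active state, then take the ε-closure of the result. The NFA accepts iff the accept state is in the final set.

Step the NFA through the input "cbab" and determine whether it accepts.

Answer: ACCEPT

Trace:
initial (ε-close {0}): {0,1,2}
'c' @ 1: {3,4}
'b' @ 2: {1,5,6,7,8}  [accepting]
'a' @ 3: {1,7,8,9}  [accepting]
'b' @ 4: {1,7,8,9}  [accepting]
end set {1,7,8,9} — state 1 in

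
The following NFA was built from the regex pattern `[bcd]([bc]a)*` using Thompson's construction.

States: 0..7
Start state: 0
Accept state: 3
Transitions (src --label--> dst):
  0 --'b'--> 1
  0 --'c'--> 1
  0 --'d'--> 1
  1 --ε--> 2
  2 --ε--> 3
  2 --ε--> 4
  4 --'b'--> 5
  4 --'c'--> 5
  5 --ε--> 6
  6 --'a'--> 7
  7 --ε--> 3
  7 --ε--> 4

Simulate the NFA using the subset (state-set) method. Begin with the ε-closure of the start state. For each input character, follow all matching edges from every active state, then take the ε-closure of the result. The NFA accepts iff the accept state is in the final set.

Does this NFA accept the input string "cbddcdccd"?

S₀ = ε-closure({0}) = {0}
'c' @ 1: {1,2,3,4}  (accept∈set)
'b' @ 2: {5,6}
'd' @ 3: {}  — state set empty
rest 'dcdccd' ignored (set empty)
end set {} — state 3 not in

Answer: REJECT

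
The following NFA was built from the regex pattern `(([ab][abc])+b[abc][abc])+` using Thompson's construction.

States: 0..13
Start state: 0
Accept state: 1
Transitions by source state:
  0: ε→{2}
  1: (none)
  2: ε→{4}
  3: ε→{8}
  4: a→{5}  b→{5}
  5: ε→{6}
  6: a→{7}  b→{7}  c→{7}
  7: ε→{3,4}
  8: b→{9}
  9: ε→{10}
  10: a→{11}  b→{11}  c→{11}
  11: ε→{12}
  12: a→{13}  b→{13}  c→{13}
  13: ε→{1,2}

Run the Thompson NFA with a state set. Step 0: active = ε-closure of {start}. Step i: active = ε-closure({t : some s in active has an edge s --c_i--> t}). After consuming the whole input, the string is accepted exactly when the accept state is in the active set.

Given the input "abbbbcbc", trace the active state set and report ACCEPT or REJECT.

S₀ = ε-closure({0}) = {0,2,4}
'a' @ 1: {5,6}
'b' @ 2: {3,4,7,8}
'b' @ 3: {5,6,9,10}
'b' @ 4: {3,4,7,8,11,12}
'b' @ 5: {1,2,4,5,6,9,10,13}  (accept∈set)
'c' @ 6: {3,4,7,8,11,12}
'b' @ 7: {1,2,4,5,6,9,10,13}  (accept∈set)
'c' @ 8: {3,4,7,8,11,12}
final: {3,4,7,8,11,12}; accept 1 not in set

Answer: REJECT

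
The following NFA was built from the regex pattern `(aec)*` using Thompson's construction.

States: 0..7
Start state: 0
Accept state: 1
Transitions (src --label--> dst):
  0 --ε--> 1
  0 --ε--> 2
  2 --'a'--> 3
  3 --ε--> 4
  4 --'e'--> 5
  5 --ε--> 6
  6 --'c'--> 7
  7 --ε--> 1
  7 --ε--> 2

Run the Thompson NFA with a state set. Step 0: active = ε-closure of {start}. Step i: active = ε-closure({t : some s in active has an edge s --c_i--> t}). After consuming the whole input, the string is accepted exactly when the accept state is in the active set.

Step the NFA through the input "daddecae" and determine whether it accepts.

S₀ = ε-closure({0}) = {0,1,2}
'd' @ 1: {}  — dead — no transitions
rest 'addecae' ignored (set empty)
final: {}; accept 1 not in set

Answer: REJECT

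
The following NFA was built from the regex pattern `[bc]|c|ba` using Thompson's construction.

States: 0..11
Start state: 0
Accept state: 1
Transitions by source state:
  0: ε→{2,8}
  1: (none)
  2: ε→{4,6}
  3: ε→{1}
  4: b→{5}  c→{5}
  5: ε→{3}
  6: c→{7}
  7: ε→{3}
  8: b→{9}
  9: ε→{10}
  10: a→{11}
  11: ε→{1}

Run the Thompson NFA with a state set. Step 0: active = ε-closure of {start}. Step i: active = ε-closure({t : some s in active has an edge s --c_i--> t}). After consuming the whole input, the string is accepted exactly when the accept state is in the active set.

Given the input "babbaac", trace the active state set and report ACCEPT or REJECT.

start: ε-closure({0}) = {0,2,4,6,8}
'b' @ 1: {1,3,5,9,10}  (accept∈set)
'a' @ 2: {1,11}  (accept∈set)
'b' @ 3: {}  — dead — no transitions
rest 'baac' ignored (set empty)
after full input: {}  (accept=1 not in)

Answer: REJECT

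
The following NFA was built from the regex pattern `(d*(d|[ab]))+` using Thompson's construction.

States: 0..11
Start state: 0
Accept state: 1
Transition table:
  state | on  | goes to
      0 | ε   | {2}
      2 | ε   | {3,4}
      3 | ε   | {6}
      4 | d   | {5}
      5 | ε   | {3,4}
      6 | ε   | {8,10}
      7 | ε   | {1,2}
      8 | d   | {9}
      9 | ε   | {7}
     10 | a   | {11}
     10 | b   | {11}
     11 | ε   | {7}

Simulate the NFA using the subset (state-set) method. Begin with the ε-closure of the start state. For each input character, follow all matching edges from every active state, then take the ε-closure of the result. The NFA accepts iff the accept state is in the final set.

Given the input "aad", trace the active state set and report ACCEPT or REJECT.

initial (ε-close {0}): {0,2,3,4,6,8,10}
'a' @ 1: {1,2,3,4,6,7,8,10,11}  [accepting]
'a' @ 2: {1,2,3,4,6,7,8,10,11}  [accepting]
'd' @ 3: {1,2,3,4,5,6,7,8,9,10}  [accepting]
end set {1,2,3,4,5,6,7,8,9,10} — state 1 in

Answer: ACCEPT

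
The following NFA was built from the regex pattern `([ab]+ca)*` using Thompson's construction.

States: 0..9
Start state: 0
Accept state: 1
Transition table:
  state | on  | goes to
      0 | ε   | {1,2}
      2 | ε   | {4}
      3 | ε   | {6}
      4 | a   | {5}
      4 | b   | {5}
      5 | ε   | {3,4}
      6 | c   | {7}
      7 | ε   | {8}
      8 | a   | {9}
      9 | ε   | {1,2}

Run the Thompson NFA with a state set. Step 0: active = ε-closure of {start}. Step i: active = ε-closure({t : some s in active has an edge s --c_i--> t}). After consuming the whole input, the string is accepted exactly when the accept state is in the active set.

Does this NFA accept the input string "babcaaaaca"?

Answer: ACCEPT

Steps:
start: ε-closure({0}) = {0,1,2,4}
'b' @ 1: {3,4,5,6}
'a' @ 2: {3,4,5,6}
'b' @ 3: {3,4,5,6}
'c' @ 4: {7,8}
'a' @ 5: {1,2,4,9}  (accept∈set)
'a' @ 6: {3,4,5,6}
'a' @ 7: {3,4,5,6}
'a' @ 8: {3,4,5,6}
'c' @ 9: {7,8}
'a' @ 10: {1,2,4,9}  (accept∈set)
final: {1,2,4,9}; accept 1 in set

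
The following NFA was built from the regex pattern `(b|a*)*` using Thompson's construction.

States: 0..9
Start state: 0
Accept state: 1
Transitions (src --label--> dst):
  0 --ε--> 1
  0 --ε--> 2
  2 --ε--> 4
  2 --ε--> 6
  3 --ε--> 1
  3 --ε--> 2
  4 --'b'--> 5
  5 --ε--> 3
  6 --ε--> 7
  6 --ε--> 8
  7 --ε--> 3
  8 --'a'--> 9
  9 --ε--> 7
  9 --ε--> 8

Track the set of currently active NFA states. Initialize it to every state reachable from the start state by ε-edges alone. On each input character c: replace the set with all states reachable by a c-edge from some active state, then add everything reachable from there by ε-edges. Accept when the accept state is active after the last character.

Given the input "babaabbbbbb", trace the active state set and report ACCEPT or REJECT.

Answer: ACCEPT

Derivation:
start: ε-closure({0}) = {0,1,2,3,4,6,7,8}
'b' @ 1: {1,2,3,4,5,6,7,8}  [accepting]
'a' @ 2: {1,2,3,4,6,7,8,9}  [accepting]
'b' @ 3: {1,2,3,4,5,6,7,8}  [accepting]
'a' @ 4: {1,2,3,4,6,7,8,9}  [accepting]
'a' @ 5: {1,2,3,4,6,7,8,9}  [accepting]
'b' @ 6: {1,2,3,4,5,6,7,8}  [accepting]
'b' @ 7: {1,2,3,4,5,6,7,8}  [accepting]
'b' @ 8: {1,2,3,4,5,6,7,8}  [accepting]
'b' @ 9: {1,2,3,4,5,6,7,8}  [accepting]
'b' @ 10: {1,2,3,4,5,6,7,8}  [accepting]
'b' @ 11: {1,2,3,4,5,6,7,8}  [accepting]
after full input: {1,2,3,4,5,6,7,8}  (accept=1 in)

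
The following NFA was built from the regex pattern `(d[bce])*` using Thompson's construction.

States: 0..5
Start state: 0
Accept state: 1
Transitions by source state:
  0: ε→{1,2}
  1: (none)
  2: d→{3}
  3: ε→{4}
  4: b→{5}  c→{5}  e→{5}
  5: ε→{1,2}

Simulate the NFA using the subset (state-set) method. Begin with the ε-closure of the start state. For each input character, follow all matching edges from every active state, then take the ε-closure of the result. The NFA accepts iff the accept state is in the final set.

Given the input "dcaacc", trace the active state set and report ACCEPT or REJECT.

Answer: REJECT

Steps:
initial (ε-close {0}): {0,1,2}
'd' @ 1: {3,4}
'c' @ 2: {1,2,5}  ✓accept
'a' @ 3: {}  — no active states
rest 'acc' ignored (set empty)
end set {} — state 1 not in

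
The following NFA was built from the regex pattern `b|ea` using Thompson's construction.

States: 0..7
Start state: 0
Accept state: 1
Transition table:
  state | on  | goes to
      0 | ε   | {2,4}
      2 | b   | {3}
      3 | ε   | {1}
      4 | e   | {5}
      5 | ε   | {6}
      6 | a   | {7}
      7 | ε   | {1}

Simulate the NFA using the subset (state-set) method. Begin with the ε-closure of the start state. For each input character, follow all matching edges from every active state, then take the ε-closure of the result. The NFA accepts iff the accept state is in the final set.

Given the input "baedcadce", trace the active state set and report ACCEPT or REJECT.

Answer: REJECT

Derivation:
S₀ = ε-closure({0}) = {0,2,4}
'b' @ 1: {1,3}  [accepting]
'a' @ 2: {}  — no active states
rest 'edcadce' ignored (set empty)
after full input: {}  (accept=1 not in)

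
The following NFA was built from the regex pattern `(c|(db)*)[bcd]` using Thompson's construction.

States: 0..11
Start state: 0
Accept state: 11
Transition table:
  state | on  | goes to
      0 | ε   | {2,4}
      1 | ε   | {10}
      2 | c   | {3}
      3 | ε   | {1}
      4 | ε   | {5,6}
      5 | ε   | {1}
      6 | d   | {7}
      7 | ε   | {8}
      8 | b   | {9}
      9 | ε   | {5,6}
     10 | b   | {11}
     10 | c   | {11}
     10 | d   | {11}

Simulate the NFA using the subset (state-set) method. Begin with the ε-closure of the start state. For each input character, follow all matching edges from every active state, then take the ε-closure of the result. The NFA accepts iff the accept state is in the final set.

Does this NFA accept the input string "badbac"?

Answer: REJECT

Derivation:
S₀ = ε-closure({0}) = {0,1,2,4,5,6,10}
'b' @ 1: {11}  ✓accept
'a' @ 2: {}  — dead — no transitions
rest 'dbac' ignored (set empty)
end set {} — state 11 not in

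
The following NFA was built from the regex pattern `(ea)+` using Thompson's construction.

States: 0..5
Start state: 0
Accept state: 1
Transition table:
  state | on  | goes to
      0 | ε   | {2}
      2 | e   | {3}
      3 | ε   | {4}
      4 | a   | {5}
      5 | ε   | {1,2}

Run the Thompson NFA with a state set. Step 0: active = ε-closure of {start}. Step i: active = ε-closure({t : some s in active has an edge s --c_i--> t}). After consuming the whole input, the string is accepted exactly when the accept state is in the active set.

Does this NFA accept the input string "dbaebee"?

Answer: REJECT

Trace:
start: ε-closure({0}) = {0,2}
'd' @ 1: {}  — no active states
rest 'baebee' ignored (set empty)
after full input: {}  (accept=1 not in)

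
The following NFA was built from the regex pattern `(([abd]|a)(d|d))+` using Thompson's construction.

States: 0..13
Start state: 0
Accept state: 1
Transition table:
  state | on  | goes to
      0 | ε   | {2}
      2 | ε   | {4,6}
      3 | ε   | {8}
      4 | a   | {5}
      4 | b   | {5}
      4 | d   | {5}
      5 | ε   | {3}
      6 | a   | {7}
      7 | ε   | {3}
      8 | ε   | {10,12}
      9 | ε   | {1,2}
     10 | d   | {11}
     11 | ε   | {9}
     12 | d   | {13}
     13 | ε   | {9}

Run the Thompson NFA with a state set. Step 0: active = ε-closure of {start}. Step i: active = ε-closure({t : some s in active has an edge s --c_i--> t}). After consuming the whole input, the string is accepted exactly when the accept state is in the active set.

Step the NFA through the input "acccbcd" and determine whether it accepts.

Answer: REJECT

Derivation:
start: ε-closure({0}) = {0,2,4,6}
'a' @ 1: {3,5,7,8,10,12}
'c' @ 2: {}  — state set empty
rest 'ccbcd' ignored (set empty)
final: {}; accept 1 not in set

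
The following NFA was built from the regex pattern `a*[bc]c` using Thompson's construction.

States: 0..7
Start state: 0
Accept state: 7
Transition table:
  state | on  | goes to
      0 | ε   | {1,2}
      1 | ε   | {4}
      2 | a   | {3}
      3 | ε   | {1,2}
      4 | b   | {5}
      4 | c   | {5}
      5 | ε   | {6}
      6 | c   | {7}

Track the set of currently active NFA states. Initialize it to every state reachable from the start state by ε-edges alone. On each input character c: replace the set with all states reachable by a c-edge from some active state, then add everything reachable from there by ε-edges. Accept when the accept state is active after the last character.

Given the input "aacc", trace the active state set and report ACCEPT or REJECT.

initial (ε-close {0}): {0,1,2,4}
'a' @ 1: {1,2,3,4}
'a' @ 2: {1,2,3,4}
'c' @ 3: {5,6}
'c' @ 4: {7}  ✓accept
after full input: {7}  (accept=7 in)

Answer: ACCEPT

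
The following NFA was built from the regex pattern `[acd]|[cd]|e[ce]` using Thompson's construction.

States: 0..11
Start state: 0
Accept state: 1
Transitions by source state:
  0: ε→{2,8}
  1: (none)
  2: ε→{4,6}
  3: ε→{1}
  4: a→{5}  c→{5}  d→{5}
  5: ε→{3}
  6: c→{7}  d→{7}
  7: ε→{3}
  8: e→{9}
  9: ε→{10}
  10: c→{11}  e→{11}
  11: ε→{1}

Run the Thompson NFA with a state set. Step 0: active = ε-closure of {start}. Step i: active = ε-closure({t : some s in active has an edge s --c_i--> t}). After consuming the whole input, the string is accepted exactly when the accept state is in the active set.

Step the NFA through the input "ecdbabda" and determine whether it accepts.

start: ε-closure({0}) = {0,2,4,6,8}
'e' @ 1: {9,10}
'c' @ 2: {1,11}  (accept∈set)
'd' @ 3: {}  — no active states
rest 'babda' ignored (set empty)
after full input: {}  (accept=1 not in)

Answer: REJECT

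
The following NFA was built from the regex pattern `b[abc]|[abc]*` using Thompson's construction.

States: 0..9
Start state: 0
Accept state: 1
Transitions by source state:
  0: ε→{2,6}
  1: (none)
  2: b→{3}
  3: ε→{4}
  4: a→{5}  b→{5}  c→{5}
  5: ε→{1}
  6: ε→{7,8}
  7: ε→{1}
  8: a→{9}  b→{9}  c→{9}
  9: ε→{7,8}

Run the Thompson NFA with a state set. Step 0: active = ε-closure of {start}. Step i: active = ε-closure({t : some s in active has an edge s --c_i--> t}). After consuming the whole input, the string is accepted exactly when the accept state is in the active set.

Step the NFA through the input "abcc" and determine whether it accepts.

start: ε-closure({0}) = {0,1,2,6,7,8}
'a' @ 1: {1,7,8,9}  (accept∈set)
'b' @ 2: {1,7,8,9}  (accept∈set)
'c' @ 3: {1,7,8,9}  (accept∈set)
'c' @ 4: {1,7,8,9}  (accept∈set)
after full input: {1,7,8,9}  (accept=1 in)

Answer: ACCEPT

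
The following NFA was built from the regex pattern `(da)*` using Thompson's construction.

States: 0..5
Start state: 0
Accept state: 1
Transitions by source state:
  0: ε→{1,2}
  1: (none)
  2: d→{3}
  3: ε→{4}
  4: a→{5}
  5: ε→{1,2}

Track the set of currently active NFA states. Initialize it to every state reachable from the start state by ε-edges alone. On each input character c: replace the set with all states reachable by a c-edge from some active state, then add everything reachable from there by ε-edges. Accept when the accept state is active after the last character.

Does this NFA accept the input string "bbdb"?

Answer: REJECT

Trace:
start: ε-closure({0}) = {0,1,2}
'b' @ 1: {}  — state set empty
rest 'bdb' ignored (set empty)
final: {}; accept 1 not in set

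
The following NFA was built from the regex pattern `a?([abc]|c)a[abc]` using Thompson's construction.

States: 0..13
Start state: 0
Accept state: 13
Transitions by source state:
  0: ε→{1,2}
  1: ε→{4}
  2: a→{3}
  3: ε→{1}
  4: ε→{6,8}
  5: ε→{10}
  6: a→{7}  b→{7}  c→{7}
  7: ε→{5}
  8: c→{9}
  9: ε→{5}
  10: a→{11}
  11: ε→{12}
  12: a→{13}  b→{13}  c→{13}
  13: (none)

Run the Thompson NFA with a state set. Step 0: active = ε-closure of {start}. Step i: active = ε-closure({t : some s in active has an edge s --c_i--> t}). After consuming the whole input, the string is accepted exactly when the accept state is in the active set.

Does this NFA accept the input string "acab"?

Answer: ACCEPT

Derivation:
initial (ε-close {0}): {0,1,2,4,6,8}
'a' @ 1: {1,3,4,5,6,7,8,10}
'c' @ 2: {5,7,9,10}
'a' @ 3: {11,12}
'b' @ 4: {13}  [accepting]
after full input: {13}  (accept=13 in)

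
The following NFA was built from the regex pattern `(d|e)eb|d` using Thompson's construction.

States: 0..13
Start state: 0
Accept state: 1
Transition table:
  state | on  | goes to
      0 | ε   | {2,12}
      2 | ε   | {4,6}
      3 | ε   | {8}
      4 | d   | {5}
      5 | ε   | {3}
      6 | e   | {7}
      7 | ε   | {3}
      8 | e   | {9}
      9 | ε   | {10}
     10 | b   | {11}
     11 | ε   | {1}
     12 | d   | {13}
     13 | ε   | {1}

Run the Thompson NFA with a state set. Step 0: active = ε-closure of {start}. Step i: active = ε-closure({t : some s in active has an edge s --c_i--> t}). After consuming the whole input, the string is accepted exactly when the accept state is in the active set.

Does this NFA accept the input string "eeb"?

Answer: ACCEPT

Trace:
S₀ = ε-closure({0}) = {0,2,4,6,12}
'e' @ 1: {3,7,8}
'e' @ 2: {9,10}
'b' @ 3: {1,11}  (accept∈set)
final: {1,11}; accept 1 in set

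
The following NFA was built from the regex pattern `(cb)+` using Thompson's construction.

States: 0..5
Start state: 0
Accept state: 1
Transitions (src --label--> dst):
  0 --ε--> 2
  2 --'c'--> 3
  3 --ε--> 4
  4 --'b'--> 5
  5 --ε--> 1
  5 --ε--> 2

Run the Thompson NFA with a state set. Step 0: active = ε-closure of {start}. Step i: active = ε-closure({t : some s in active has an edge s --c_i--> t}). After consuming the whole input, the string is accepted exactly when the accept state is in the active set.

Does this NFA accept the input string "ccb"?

Answer: REJECT

Steps:
start: ε-closure({0}) = {0,2}
'c' @ 1: {3,4}
'c' @ 2: {}  — state set empty
rest 'b' ignored (set empty)
final: {}; accept 1 not in set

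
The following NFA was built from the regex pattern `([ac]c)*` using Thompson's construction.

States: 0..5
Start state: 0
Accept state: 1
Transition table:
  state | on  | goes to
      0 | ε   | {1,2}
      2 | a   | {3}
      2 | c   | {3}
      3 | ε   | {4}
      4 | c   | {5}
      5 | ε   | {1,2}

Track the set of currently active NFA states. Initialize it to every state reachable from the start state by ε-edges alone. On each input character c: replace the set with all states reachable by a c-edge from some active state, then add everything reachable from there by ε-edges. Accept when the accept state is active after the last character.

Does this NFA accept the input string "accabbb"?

Answer: REJECT

Steps:
initial (ε-close {0}): {0,1,2}
'a' @ 1: {3,4}
'c' @ 2: {1,2,5}  [accepting]
'c' @ 3: {3,4}
'a' @ 4: {}  — dead — no transitions
rest 'bbb' ignored (set empty)
after full input: {}  (accept=1 not in)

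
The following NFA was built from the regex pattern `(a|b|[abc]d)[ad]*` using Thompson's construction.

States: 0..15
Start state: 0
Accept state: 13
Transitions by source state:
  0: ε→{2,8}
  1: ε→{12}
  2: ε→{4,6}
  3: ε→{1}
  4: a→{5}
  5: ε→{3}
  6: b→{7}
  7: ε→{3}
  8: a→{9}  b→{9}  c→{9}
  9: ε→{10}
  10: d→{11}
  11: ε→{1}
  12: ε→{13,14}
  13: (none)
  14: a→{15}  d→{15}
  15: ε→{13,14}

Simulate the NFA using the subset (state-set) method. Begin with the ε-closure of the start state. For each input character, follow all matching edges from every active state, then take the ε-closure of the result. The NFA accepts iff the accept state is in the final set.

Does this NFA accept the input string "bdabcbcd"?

Answer: REJECT

Trace:
S₀ = ε-closure({0}) = {0,2,4,6,8}
'b' @ 1: {1,3,7,9,10,12,13,14}  [accepting]
'd' @ 2: {1,11,12,13,14,15}  [accepting]
'a' @ 3: {13,14,15}  [accepting]
'b' @ 4: {}  — dead — no transitions
rest 'cbcd' ignored (set empty)
end set {} — state 13 not in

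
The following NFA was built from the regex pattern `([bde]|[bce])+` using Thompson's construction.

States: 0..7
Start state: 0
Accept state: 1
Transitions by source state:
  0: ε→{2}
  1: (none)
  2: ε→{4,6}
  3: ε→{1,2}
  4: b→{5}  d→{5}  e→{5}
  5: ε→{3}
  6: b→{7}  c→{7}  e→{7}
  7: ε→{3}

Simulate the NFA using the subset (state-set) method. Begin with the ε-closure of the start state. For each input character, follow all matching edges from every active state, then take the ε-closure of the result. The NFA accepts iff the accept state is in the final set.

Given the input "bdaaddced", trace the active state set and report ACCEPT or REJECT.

start: ε-closure({0}) = {0,2,4,6}
'b' @ 1: {1,2,3,4,5,6,7}  [accepting]
'd' @ 2: {1,2,3,4,5,6}  [accepting]
'a' @ 3: {}  — dead — no transitions
rest 'addced' ignored (set empty)
after full input: {}  (accept=1 not in)

Answer: REJECT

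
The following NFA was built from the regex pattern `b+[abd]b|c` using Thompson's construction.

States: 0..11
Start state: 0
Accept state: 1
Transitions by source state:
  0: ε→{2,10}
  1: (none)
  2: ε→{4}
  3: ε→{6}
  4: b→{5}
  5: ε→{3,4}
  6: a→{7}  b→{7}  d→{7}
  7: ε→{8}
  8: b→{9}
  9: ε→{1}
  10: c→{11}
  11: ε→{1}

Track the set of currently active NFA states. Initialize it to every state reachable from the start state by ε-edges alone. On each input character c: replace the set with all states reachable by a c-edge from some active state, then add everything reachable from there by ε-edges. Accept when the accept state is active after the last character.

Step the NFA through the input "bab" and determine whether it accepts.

initial (ε-close {0}): {0,2,4,10}
'b' @ 1: {3,4,5,6}
'a' @ 2: {7,8}
'b' @ 3: {1,9}  (accept∈set)
after full input: {1,9}  (accept=1 in)

Answer: ACCEPT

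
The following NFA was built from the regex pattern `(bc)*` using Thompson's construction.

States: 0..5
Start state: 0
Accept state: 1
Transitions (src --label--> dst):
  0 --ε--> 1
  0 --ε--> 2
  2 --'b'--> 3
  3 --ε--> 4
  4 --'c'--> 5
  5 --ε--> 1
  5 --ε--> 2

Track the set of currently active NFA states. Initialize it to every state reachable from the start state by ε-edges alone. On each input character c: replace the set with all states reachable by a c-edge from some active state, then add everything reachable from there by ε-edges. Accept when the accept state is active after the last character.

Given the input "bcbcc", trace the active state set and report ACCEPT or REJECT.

initial (ε-close {0}): {0,1,2}
'b' @ 1: {3,4}
'c' @ 2: {1,2,5}  ✓accept
'b' @ 3: {3,4}
'c' @ 4: {1,2,5}  ✓accept
'c' @ 5: {}  — dead — no transitions
after full input: {}  (accept=1 not in)

Answer: REJECT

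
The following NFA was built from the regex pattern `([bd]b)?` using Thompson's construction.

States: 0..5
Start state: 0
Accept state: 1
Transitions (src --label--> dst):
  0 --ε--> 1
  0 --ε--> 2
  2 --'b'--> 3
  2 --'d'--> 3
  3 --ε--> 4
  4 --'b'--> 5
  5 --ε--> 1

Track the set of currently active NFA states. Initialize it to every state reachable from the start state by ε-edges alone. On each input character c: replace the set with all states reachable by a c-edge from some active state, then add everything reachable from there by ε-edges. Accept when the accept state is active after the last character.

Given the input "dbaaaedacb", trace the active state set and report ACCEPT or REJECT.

Answer: REJECT

Trace:
start: ε-closure({0}) = {0,1,2}
'd' @ 1: {3,4}
'b' @ 2: {1,5}  (accept∈set)
'a' @ 3: {}  — no active states
rest 'aaedacb' ignored (set empty)
end set {} — state 1 not in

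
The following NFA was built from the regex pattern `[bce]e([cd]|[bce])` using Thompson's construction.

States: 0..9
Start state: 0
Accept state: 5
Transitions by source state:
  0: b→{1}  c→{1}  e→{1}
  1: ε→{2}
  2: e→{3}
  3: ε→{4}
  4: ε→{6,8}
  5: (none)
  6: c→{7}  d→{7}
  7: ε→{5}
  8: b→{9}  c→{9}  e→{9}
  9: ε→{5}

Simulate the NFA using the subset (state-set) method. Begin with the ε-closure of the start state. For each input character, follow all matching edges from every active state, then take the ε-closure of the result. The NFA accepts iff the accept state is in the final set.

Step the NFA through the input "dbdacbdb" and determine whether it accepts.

start: ε-closure({0}) = {0}
'd' @ 1: {}  — state set empty
rest 'bdacbdb' ignored (set empty)
after full input: {}  (accept=5 not in)

Answer: REJECT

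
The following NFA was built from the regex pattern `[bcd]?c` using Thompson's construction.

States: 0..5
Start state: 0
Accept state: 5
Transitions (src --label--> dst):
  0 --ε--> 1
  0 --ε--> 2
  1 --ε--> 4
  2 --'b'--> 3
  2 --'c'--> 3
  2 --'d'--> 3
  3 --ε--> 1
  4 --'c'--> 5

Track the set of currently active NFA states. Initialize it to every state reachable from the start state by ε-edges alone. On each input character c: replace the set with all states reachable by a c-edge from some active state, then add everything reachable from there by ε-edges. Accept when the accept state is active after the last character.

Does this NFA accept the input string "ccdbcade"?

Answer: REJECT

Derivation:
initial (ε-close {0}): {0,1,2,4}
'c' @ 1: {1,3,4,5}  ✓accept
'c' @ 2: {5}  ✓accept
'd' @ 3: {}  — state set empty
rest 'bcade' ignored (set empty)
end set {} — state 5 not in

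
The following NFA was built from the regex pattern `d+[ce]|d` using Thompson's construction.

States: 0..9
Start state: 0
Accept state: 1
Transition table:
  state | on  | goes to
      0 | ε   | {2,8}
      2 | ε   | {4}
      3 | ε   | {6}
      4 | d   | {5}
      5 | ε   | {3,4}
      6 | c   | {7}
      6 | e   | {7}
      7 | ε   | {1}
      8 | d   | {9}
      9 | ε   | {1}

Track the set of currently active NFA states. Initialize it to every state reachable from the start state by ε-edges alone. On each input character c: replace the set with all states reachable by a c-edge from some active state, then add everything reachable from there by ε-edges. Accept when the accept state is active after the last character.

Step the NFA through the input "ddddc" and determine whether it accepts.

Answer: ACCEPT

Derivation:
S₀ = ε-closure({0}) = {0,2,4,8}
'd' @ 1: {1,3,4,5,6,9}  (accept∈set)
'd' @ 2: {3,4,5,6}
'd' @ 3: {3,4,5,6}
'd' @ 4: {3,4,5,6}
'c' @ 5: {1,7}  (accept∈set)
end set {1,7} — state 1 in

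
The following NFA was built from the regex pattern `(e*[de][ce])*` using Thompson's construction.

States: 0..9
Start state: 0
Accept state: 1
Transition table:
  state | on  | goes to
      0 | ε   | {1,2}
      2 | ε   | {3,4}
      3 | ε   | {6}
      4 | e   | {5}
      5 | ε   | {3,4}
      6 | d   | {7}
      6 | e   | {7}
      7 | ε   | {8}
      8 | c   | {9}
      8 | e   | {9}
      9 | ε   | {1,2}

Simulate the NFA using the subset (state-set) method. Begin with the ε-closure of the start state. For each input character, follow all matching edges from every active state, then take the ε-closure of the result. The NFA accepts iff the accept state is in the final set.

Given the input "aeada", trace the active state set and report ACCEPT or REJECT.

S₀ = ε-closure({0}) = {0,1,2,3,4,6}
'a' @ 1: {}  — dead — no transitions
rest 'eada' ignored (set empty)
end set {} — state 1 not in

Answer: REJECT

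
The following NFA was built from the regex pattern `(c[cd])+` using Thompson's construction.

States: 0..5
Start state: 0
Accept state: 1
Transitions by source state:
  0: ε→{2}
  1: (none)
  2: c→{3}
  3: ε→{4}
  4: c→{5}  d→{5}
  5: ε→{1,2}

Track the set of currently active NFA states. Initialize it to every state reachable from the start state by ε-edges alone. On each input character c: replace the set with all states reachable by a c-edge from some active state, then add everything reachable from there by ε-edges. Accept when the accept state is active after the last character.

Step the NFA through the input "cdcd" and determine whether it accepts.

Answer: ACCEPT

Trace:
start: ε-closure({0}) = {0,2}
'c' @ 1: {3,4}
'd' @ 2: {1,2,5}  (accept∈set)
'c' @ 3: {3,4}
'd' @ 4: {1,2,5}  (accept∈set)
end set {1,2,5} — state 1 in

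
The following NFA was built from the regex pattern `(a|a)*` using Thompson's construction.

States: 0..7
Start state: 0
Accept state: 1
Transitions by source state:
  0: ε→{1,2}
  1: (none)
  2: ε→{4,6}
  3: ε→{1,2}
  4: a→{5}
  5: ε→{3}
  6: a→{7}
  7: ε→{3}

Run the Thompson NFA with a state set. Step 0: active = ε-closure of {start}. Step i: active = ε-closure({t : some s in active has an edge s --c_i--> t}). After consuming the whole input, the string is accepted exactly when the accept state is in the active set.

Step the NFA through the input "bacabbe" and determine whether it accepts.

Answer: REJECT

Trace:
initial (ε-close {0}): {0,1,2,4,6}
'b' @ 1: {}  — state set empty
rest 'acabbe' ignored (set empty)
end set {} — state 1 not in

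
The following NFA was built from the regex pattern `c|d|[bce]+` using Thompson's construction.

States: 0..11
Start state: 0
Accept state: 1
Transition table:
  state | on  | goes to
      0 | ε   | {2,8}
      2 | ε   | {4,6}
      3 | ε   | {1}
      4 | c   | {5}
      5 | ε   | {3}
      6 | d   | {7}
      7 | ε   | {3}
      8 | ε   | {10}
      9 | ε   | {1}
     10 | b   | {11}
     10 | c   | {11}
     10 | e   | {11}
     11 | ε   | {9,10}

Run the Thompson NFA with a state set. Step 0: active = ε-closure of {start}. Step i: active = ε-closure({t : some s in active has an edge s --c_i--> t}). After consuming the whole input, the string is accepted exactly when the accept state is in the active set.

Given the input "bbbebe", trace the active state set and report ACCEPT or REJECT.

initial (ε-close {0}): {0,2,4,6,8,10}
'b' @ 1: {1,9,10,11}  [accepting]
'b' @ 2: {1,9,10,11}  [accepting]
'b' @ 3: {1,9,10,11}  [accepting]
'e' @ 4: {1,9,10,11}  [accepting]
'b' @ 5: {1,9,10,11}  [accepting]
'e' @ 6: {1,9,10,11}  [accepting]
final: {1,9,10,11}; accept 1 in set

Answer: ACCEPT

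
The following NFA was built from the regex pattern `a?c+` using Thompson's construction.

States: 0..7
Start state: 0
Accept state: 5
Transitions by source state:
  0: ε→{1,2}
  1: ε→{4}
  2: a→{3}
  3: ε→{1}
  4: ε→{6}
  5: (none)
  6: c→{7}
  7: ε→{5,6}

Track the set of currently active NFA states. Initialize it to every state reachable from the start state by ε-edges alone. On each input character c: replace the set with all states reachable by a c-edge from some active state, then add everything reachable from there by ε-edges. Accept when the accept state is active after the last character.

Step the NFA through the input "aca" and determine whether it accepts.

Answer: REJECT

Trace:
initial (ε-close {0}): {0,1,2,4,6}
'a' @ 1: {1,3,4,6}
'c' @ 2: {5,6,7}  ✓accept
'a' @ 3: {}  — no active states
after full input: {}  (accept=5 not in)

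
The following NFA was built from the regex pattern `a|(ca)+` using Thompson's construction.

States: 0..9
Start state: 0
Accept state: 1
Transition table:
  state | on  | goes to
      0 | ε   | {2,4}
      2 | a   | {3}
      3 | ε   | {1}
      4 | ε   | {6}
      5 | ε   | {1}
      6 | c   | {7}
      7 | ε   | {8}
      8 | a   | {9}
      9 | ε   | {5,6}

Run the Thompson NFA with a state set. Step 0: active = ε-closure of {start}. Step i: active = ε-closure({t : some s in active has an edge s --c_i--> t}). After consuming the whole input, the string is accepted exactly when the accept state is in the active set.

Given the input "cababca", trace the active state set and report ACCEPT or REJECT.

initial (ε-close {0}): {0,2,4,6}
'c' @ 1: {7,8}
'a' @ 2: {1,5,6,9}  ✓accept
'b' @ 3: {}  — dead — no transitions
rest 'abca' ignored (set empty)
after full input: {}  (accept=1 not in)

Answer: REJECT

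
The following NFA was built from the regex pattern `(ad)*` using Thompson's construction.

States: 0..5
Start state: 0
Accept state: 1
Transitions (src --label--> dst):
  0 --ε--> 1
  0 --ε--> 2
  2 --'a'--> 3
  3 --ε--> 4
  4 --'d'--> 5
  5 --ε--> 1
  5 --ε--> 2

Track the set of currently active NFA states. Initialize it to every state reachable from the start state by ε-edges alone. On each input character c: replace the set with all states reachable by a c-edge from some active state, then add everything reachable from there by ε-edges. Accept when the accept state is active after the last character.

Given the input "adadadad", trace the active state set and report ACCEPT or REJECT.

Answer: ACCEPT

Steps:
start: ε-closure({0}) = {0,1,2}
'a' @ 1: {3,4}
'd' @ 2: {1,2,5}  ✓accept
'a' @ 3: {3,4}
'd' @ 4: {1,2,5}  ✓accept
'a' @ 5: {3,4}
'd' @ 6: {1,2,5}  ✓accept
'a' @ 7: {3,4}
'd' @ 8: {1,2,5}  ✓accept
end set {1,2,5} — state 1 in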